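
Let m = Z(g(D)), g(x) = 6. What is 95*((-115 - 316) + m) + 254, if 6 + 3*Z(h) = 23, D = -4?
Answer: -120458/3 ≈ -40153.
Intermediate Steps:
Z(h) = 17/3 (Z(h) = -2 + (⅓)*23 = -2 + 23/3 = 17/3)
m = 17/3 ≈ 5.6667
95*((-115 - 316) + m) + 254 = 95*((-115 - 316) + 17/3) + 254 = 95*(-431 + 17/3) + 254 = 95*(-1276/3) + 254 = -121220/3 + 254 = -120458/3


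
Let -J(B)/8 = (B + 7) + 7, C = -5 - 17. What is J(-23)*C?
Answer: -1584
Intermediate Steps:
C = -22
J(B) = -112 - 8*B (J(B) = -8*((B + 7) + 7) = -8*((7 + B) + 7) = -8*(14 + B) = -112 - 8*B)
J(-23)*C = (-112 - 8*(-23))*(-22) = (-112 + 184)*(-22) = 72*(-22) = -1584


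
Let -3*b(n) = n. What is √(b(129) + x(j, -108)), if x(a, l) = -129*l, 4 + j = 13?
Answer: √13889 ≈ 117.85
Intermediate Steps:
j = 9 (j = -4 + 13 = 9)
b(n) = -n/3
√(b(129) + x(j, -108)) = √(-⅓*129 - 129*(-108)) = √(-43 + 13932) = √13889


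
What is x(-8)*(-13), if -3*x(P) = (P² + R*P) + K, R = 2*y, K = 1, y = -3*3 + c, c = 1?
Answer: 2509/3 ≈ 836.33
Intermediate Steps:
y = -8 (y = -3*3 + 1 = -9 + 1 = -8)
R = -16 (R = 2*(-8) = -16)
x(P) = -⅓ - P²/3 + 16*P/3 (x(P) = -((P² - 16*P) + 1)/3 = -(1 + P² - 16*P)/3 = -⅓ - P²/3 + 16*P/3)
x(-8)*(-13) = (-⅓ - ⅓*(-8)² + (16/3)*(-8))*(-13) = (-⅓ - ⅓*64 - 128/3)*(-13) = (-⅓ - 64/3 - 128/3)*(-13) = -193/3*(-13) = 2509/3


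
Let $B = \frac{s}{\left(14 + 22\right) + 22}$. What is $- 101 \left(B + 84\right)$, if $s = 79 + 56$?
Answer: $- \frac{505707}{58} \approx -8719.1$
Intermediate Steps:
$s = 135$
$B = \frac{135}{58}$ ($B = \frac{135}{\left(14 + 22\right) + 22} = \frac{135}{36 + 22} = \frac{135}{58} \approx 2.3276$)
$- 101 \left(B + 84\right) = - 101 \left(\frac{135}{58} + 84\right) = \left(-101\right) \frac{5007}{58} = - \frac{505707}{58}$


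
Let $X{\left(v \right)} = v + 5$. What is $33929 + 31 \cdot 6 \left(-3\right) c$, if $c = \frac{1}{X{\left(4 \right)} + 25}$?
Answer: $\frac{576514}{17} \approx 33913.0$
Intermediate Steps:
$X{\left(v \right)} = 5 + v$
$c = \frac{1}{34}$ ($c = \frac{1}{\left(5 + 4\right) + 25} = \frac{1}{9 + 25} = \frac{1}{34} \approx 0.029412$)
$33929 + 31 \cdot 6 \left(-3\right) c = 33929 + 31 \cdot 6 \left(-3\right) \frac{1}{34} = 33929 + 31 \left(-18\right) \frac{1}{34} = 33929 - \frac{279}{17} = \frac{576514}{17}$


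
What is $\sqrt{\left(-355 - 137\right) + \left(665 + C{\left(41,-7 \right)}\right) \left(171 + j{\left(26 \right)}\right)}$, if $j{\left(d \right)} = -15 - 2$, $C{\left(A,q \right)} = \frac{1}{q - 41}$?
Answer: $\frac{\sqrt{14675730}}{12} \approx 319.24$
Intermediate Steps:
$C{\left(A,q \right)} = \frac{1}{-41 + q}$
$j{\left(d \right)} = -17$
$\sqrt{\left(-355 - 137\right) + \left(665 + C{\left(41,-7 \right)}\right) \left(171 + j{\left(26 \right)}\right)} = \sqrt{\left(-355 - 137\right) + \left(665 + \frac{1}{-41 - 7}\right) \left(171 - 17\right)} = \sqrt{-492 + \left(665 + \frac{1}{-48}\right) 154} = \sqrt{-492 + \left(665 - \frac{1}{48}\right) 154} = \sqrt{-492 + \frac{31919}{48} \cdot 154} = \sqrt{-492 + \frac{2457763}{24}} = \sqrt{\frac{2445955}{24}} = \frac{\sqrt{14675730}}{12}$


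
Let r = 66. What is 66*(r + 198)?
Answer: 17424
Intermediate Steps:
66*(r + 198) = 66*(66 + 198) = 66*264 = 17424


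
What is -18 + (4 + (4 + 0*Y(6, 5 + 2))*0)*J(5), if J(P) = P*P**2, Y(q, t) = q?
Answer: 482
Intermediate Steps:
J(P) = P**3
-18 + (4 + (4 + 0*Y(6, 5 + 2))*0)*J(5) = -18 + (4 + (4 + 0*6)*0)*5**3 = -18 + (4 + (4 + 0)*0)*125 = -18 + (4 + 4*0)*125 = -18 + (4 + 0)*125 = -18 + 4*125 = -18 + 500 = 482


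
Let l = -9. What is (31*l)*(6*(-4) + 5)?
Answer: 5301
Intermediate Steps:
(31*l)*(6*(-4) + 5) = (31*(-9))*(6*(-4) + 5) = -279*(-24 + 5) = -279*(-19) = 5301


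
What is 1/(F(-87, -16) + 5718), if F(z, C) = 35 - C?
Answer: 1/5769 ≈ 0.00017334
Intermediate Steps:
1/(F(-87, -16) + 5718) = 1/((35 - 1*(-16)) + 5718) = 1/((35 + 16) + 5718) = 1/(51 + 5718) = 1/5769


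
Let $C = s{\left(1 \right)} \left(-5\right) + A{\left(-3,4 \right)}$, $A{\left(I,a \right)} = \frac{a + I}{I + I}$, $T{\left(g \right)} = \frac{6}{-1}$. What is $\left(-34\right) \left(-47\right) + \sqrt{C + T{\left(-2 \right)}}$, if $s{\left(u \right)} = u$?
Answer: $1598 + \frac{i \sqrt{402}}{6} \approx 1598.0 + 3.3417 i$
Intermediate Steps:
$T{\left(g \right)} = -6$ ($T{\left(g \right)} = 6 \left(-1\right) = -6$)
$A{\left(I,a \right)} = \frac{I + a}{2 I}$
$C = - \frac{31}{6}$ ($C = 1 \left(-5\right) + \frac{-3 + 4}{2 \left(-3\right)} = -5 + \frac{1}{2} \left(- \frac{1}{3}\right) 1 = -5 - \frac{1}{6} = - \frac{31}{6} \approx -5.1667$)
$\left(-34\right) \left(-47\right) + \sqrt{C + T{\left(-2 \right)}} = \left(-34\right) \left(-47\right) + \sqrt{- \frac{31}{6} - 6} = 1598 + \sqrt{- \frac{67}{6}} = 1598 + \frac{i \sqrt{402}}{6}$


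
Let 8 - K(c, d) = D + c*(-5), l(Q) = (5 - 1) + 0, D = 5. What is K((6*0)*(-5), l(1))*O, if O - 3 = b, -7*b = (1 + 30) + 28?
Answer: -114/7 ≈ -16.286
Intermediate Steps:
l(Q) = 4 (l(Q) = 4 + 0 = 4)
K(c, d) = 3 + 5*c (K(c, d) = 8 - (5 + c*(-5)) = 8 - (5 - 5*c) = 8 + (-5 + 5*c) = 3 + 5*c)
b = -59/7 (b = -((1 + 30) + 28)/7 = -(31 + 28)/7 = -⅐*59 = -59/7 ≈ -8.4286)
O = -38/7 (O = 3 - 59/7 = -38/7 ≈ -5.4286)
K((6*0)*(-5), l(1))*O = (3 + 5*((6*0)*(-5)))*(-38/7) = (3 + 5*(0*(-5)))*(-38/7) = (3 + 5*0)*(-38/7) = (3 + 0)*(-38/7) = 3*(-38/7) = -114/7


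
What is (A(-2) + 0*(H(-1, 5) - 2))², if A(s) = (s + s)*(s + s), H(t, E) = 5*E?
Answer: 256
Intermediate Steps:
A(s) = 4*s² (A(s) = (2*s)*(2*s) = 4*s²)
(A(-2) + 0*(H(-1, 5) - 2))² = (4*(-2)² + 0*(5*5 - 2))² = (4*4 + 0*(25 - 2))² = (16 + 0*23)² = (16 + 0)² = 16² = 256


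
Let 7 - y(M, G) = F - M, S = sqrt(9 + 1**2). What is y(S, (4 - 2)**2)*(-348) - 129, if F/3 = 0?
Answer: -2565 - 348*sqrt(10) ≈ -3665.5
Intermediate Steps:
F = 0 (F = 3*0 = 0)
S = sqrt(10) (S = sqrt(9 + 1) = sqrt(10) ≈ 3.1623)
y(M, G) = 7 + M (y(M, G) = 7 - (0 - M) = 7 - (-1)*M = 7 + M)
y(S, (4 - 2)**2)*(-348) - 129 = (7 + sqrt(10))*(-348) - 129 = (-2436 - 348*sqrt(10)) - 129 = -2565 - 348*sqrt(10)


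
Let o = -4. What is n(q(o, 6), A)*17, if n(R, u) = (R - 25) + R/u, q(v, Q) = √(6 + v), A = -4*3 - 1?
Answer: -425 + 204*√2/13 ≈ -402.81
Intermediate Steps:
A = -13 (A = -12 - 1 = -13)
n(R, u) = -25 + R + R/u (n(R, u) = (-25 + R) + R/u = -25 + R + R/u)
n(q(o, 6), A)*17 = (-25 + √(6 - 4) + √(6 - 4)/(-13))*17 = (-25 + √2 + √2*(-1/13))*17 = (-25 + √2 - √2/13)*17 = (-25 + 12*√2/13)*17 = -425 + 204*√2/13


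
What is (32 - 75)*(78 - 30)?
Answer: -2064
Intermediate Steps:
(32 - 75)*(78 - 30) = -43*48 = -2064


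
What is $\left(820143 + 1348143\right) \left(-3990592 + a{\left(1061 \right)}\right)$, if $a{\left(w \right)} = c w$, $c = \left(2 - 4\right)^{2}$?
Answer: $-8643542559528$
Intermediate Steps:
$c = 4$ ($c = \left(-2\right)^{2} = 4$)
$a{\left(w \right)} = 4 w$
$\left(820143 + 1348143\right) \left(-3990592 + a{\left(1061 \right)}\right) = \left(820143 + 1348143\right) \left(-3990592 + 4 \cdot 1061\right) = 2168286 \left(-3990592 + 4244\right) = 2168286 \left(-3986348\right) = -8643542559528$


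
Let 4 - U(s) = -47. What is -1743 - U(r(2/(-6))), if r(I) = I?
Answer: -1794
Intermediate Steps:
U(s) = 51 (U(s) = 4 - 1*(-47) = 4 + 47 = 51)
-1743 - U(r(2/(-6))) = -1743 - 1*51 = -1743 - 51 = -1794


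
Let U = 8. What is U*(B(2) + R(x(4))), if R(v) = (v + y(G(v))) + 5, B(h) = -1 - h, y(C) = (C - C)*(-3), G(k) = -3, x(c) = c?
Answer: 48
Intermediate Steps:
y(C) = 0 (y(C) = 0*(-3) = 0)
R(v) = 5 + v (R(v) = (v + 0) + 5 = v + 5 = 5 + v)
U*(B(2) + R(x(4))) = 8*((-1 - 1*2) + (5 + 4)) = 8*((-1 - 2) + 9) = 8*(-3 + 9) = 8*6 = 48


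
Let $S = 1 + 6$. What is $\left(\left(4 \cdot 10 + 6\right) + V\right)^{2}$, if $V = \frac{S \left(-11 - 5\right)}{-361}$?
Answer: $\frac{279491524}{130321} \approx 2144.6$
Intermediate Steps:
$S = 7$
$V = \frac{112}{361}$ ($V = \frac{7 \left(-11 - 5\right)}{-361} = 7 \left(-16\right) \left(- \frac{1}{361}\right) = \left(-112\right) \left(- \frac{1}{361}\right) = \frac{112}{361} \approx 0.31025$)
$\left(\left(4 \cdot 10 + 6\right) + V\right)^{2} = \left(\left(4 \cdot 10 + 6\right) + \frac{112}{361}\right)^{2} = \left(\left(40 + 6\right) + \frac{112}{361}\right)^{2} = \left(46 + \frac{112}{361}\right)^{2} = \left(\frac{16718}{361}\right)^{2} = \frac{279491524}{130321}$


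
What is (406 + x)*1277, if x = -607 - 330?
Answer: -678087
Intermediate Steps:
x = -937
(406 + x)*1277 = (406 - 937)*1277 = -531*1277 = -678087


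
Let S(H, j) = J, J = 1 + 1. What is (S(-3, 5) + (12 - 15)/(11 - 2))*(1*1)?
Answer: 5/3 ≈ 1.6667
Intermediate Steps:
J = 2
S(H, j) = 2
(S(-3, 5) + (12 - 15)/(11 - 2))*(1*1) = (2 + (12 - 15)/(11 - 2))*(1*1) = (2 - 3/9)*1 = (2 - 3*1/9)*1 = (2 - 1/3)*1 = (5/3)*1 = 5/3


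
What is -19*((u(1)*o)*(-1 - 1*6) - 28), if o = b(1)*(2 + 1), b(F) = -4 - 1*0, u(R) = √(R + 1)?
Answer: 532 - 1596*√2 ≈ -1725.1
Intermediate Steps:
u(R) = √(1 + R)
b(F) = -4 (b(F) = -4 + 0 = -4)
o = -12 (o = -4*(2 + 1) = -4*3 = -12)
-19*((u(1)*o)*(-1 - 1*6) - 28) = -19*((√(1 + 1)*(-12))*(-1 - 1*6) - 28) = -19*((√2*(-12))*(-1 - 6) - 28) = -19*(-12*√2*(-7) - 28) = -19*(84*√2 - 28) = -19*(-28 + 84*√2) = 532 - 1596*√2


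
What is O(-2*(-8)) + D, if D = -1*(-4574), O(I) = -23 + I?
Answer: 4567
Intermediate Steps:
D = 4574
O(-2*(-8)) + D = (-23 - 2*(-8)) + 4574 = (-23 + 16) + 4574 = -7 + 4574 = 4567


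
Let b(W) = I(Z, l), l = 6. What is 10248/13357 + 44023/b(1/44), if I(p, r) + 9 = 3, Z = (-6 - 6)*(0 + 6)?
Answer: -587953723/80142 ≈ -7336.4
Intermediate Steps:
Z = -72 (Z = -12*6 = -72)
I(p, r) = -6 (I(p, r) = -9 + 3 = -6)
b(W) = -6
10248/13357 + 44023/b(1/44) = 10248/13357 + 44023/(-6) = 10248*(1/13357) + 44023*(-⅙) = 10248/13357 - 44023/6 = -587953723/80142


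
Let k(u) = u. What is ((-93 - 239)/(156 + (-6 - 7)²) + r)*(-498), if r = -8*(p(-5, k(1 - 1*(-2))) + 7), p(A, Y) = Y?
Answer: 13113336/325 ≈ 40349.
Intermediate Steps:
r = -80 (r = -8*((1 - 1*(-2)) + 7) = -8*((1 + 2) + 7) = -8*(3 + 7) = -8*10 = -80)
((-93 - 239)/(156 + (-6 - 7)²) + r)*(-498) = ((-93 - 239)/(156 + (-6 - 7)²) - 80)*(-498) = (-332/(156 + (-13)²) - 80)*(-498) = (-332/(156 + 169) - 80)*(-498) = (-332/325 - 80)*(-498) = -26332/325*(-498) = 13113336/325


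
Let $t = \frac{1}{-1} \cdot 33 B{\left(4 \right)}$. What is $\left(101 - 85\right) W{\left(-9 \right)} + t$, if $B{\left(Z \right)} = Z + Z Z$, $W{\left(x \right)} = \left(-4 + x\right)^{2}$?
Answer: $2044$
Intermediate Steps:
$B{\left(Z \right)} = Z + Z^{2}$
$t = -660$ ($t = \frac{1}{-1} \cdot 33 \cdot 4 \left(1 + 4\right) = \left(-1\right) 33 \cdot 4 \cdot 5 = \left(-33\right) 20 = -660$)
$\left(101 - 85\right) W{\left(-9 \right)} + t = \left(101 - 85\right) \left(-4 - 9\right)^{2} - 660 = 16 \left(-13\right)^{2} - 660 = 16 \cdot 169 - 660 = 2704 - 660 = 2044$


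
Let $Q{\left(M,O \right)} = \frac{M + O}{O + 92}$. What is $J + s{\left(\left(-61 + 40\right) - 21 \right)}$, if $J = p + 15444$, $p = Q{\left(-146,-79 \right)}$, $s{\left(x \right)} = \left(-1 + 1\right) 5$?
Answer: $\frac{200547}{13} \approx 15427.0$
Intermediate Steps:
$s{\left(x \right)} = 0$ ($s{\left(x \right)} = 0 \cdot 5 = 0$)
$Q{\left(M,O \right)} = \frac{M + O}{92 + O}$
$p = - \frac{225}{13}$ ($p = \frac{-146 - 79}{92 - 79} = \frac{1}{13} \left(-225\right) = - \frac{225}{13} \approx -17.308$)
$J = \frac{200547}{13}$ ($J = - \frac{225}{13} + 15444 = \frac{200547}{13} \approx 15427.0$)
$J + s{\left(\left(-61 + 40\right) - 21 \right)} = \frac{200547}{13} + 0 = \frac{200547}{13}$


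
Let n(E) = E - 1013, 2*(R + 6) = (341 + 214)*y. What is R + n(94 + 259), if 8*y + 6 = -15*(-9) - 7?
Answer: 28527/8 ≈ 3565.9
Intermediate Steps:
y = 61/4 (y = -3/4 + (-15*(-9) - 7)/8 = -3/4 + (135 - 7)/8 = -3/4 + (1/8)*128 = -3/4 + 16 = 61/4 ≈ 15.250)
R = 33807/8 (R = -6 + ((341 + 214)*(61/4))/2 = -6 + (555*(61/4))/2 = -6 + (1/2)*(33855/4) = -6 + 33855/8 = 33807/8 ≈ 4225.9)
n(E) = -1013 + E
R + n(94 + 259) = 33807/8 + (-1013 + (94 + 259)) = 33807/8 + (-1013 + 353) = 33807/8 - 660 = 28527/8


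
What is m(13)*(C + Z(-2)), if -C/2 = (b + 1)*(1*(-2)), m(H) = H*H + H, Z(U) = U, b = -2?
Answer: -1092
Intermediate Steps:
m(H) = H + H² (m(H) = H² + H = H + H²)
C = -4 (C = -2*(-2 + 1)*1*(-2) = -(-2)*(-2) = -2*2 = -4)
m(13)*(C + Z(-2)) = (13*(1 + 13))*(-4 - 2) = (13*14)*(-6) = 182*(-6) = -1092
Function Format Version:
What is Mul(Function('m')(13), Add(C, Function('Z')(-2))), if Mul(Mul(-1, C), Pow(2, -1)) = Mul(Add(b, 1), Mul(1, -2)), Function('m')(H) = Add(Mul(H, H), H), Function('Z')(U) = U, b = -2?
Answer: -1092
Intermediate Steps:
Function('m')(H) = Add(H, Pow(H, 2)) (Function('m')(H) = Add(Pow(H, 2), H) = Add(H, Pow(H, 2)))
C = -4 (C = Mul(-2, Mul(Add(-2, 1), Mul(1, -2))) = Mul(-2, Mul(-1, -2)) = Mul(-2, 2) = -4)
Mul(Function('m')(13), Add(C, Function('Z')(-2))) = Mul(Mul(13, Add(1, 13)), Add(-4, -2)) = Mul(Mul(13, 14), -6) = Mul(182, -6) = -1092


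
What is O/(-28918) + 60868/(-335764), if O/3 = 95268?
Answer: -12215359385/1213702919 ≈ -10.065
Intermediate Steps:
O = 285804 (O = 3*95268 = 285804)
O/(-28918) + 60868/(-335764) = 285804/(-28918) + 60868/(-335764) = 285804*(-1/28918) + 60868*(-1/335764) = -142902/14459 - 15217/83941 = -12215359385/1213702919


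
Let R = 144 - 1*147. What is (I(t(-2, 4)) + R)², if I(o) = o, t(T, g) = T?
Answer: 25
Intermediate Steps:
R = -3 (R = 144 - 147 = -3)
(I(t(-2, 4)) + R)² = (-2 - 3)² = (-5)² = 25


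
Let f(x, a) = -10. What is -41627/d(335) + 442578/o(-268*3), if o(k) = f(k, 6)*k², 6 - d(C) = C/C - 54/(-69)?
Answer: -1031494243571/104503920 ≈ -9870.4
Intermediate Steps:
d(C) = 97/23 (d(C) = 6 - (C/C - 54/(-69)) = 6 - (1 - 54*(-1/69)) = 6 - (1 + 18/23) = 6 - 1*41/23 = 6 - 41/23 = 97/23)
o(k) = -10*k²
-41627/d(335) + 442578/o(-268*3) = -41627/97/23 + 442578/((-10*(-268*3)²)) = -41627*23/97 + 442578/((-10*(-134*6)²)) = -957421/97 + 442578/((-10*(-804)²)) = -957421/97 + 442578/((-10*646416)) = -957421/97 + 442578/(-6464160) = -957421/97 + 442578*(-1/6464160) = -957421/97 - 73763/1077360 = -1031494243571/104503920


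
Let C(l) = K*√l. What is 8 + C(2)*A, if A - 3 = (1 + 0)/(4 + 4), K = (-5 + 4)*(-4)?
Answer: 8 + 25*√2/2 ≈ 25.678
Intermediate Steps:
K = 4 (K = -1*(-4) = 4)
A = 25/8 (A = 3 + (1 + 0)/(4 + 4) = 3 + 1/8 = 3 + 1*(⅛) = 3 + ⅛ = 25/8 ≈ 3.1250)
C(l) = 4*√l
8 + C(2)*A = 8 + (4*√2)*(25/8) = 8 + 25*√2/2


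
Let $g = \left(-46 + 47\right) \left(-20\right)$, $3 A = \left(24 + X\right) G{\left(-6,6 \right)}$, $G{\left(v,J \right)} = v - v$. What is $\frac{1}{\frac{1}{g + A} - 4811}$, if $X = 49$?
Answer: $- \frac{20}{96221} \approx -0.00020785$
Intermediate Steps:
$G{\left(v,J \right)} = 0$
$A = 0$ ($A = \frac{\left(24 + 49\right) 0}{3} = \frac{73 \cdot 0}{3} = \frac{1}{3} \cdot 0 = 0$)
$g = -20$ ($g = 1 \left(-20\right) = -20$)
$\frac{1}{\frac{1}{g + A} - 4811} = \frac{1}{\frac{1}{-20 + 0} - 4811} = \frac{1}{\frac{1}{-20} - 4811} = \frac{1}{- \frac{1}{20} - 4811} = \frac{1}{- \frac{96221}{20}} = - \frac{20}{96221}$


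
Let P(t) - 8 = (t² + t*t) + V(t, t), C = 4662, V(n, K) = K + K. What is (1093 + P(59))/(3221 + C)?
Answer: 8181/7883 ≈ 1.0378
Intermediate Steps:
V(n, K) = 2*K
P(t) = 8 + 2*t + 2*t² (P(t) = 8 + ((t² + t*t) + 2*t) = 8 + ((t² + t²) + 2*t) = 8 + (2*t² + 2*t) = 8 + (2*t + 2*t²) = 8 + 2*t + 2*t²)
(1093 + P(59))/(3221 + C) = (1093 + (8 + 2*59 + 2*59²))/(3221 + 4662) = (1093 + (8 + 118 + 2*3481))/7883 = (1093 + (8 + 118 + 6962))*(1/7883) = (1093 + 7088)*(1/7883) = 8181*(1/7883) = 8181/7883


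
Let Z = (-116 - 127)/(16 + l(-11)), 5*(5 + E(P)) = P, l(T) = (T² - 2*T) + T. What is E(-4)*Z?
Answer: 7047/740 ≈ 9.5230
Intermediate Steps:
l(T) = T² - T
E(P) = -5 + P/5
Z = -243/148 (Z = (-116 - 127)/(16 - 11*(-1 - 11)) = -243/(16 - 11*(-12)) = -243/(16 + 132) = -243/148 ≈ -1.6419)
E(-4)*Z = (-5 + (⅕)*(-4))*(-243/148) = (-5 - ⅘)*(-243/148) = -29/5*(-243/148) = 7047/740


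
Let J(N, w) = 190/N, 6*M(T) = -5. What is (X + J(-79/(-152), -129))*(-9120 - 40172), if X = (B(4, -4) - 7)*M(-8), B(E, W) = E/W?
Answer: -4348540240/237 ≈ -1.8348e+7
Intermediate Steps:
M(T) = -⅚ (M(T) = (⅙)*(-5) = -⅚)
X = 20/3 (X = (4/(-4) - 7)*(-⅚) = (4*(-¼) - 7)*(-⅚) = (-1 - 7)*(-⅚) = -8*(-⅚) = 20/3 ≈ 6.6667)
(X + J(-79/(-152), -129))*(-9120 - 40172) = (20/3 + 190/((-79/(-152))))*(-9120 - 40172) = (20/3 + 190/((-79*(-1/152))))*(-49292) = (20/3 + 190/(79/152))*(-49292) = (20/3 + 190*(152/79))*(-49292) = (20/3 + 28880/79)*(-49292) = (88220/237)*(-49292) = -4348540240/237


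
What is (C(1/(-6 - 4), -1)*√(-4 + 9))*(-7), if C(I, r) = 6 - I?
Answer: -427*√5/10 ≈ -95.480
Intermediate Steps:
(C(1/(-6 - 4), -1)*√(-4 + 9))*(-7) = ((6 - 1/(-6 - 4))*√(-4 + 9))*(-7) = ((6 - 1/(-10))*√5)*(-7) = ((6 - 1*(-⅒))*√5)*(-7) = ((6 + ⅒)*√5)*(-7) = (61*√5/10)*(-7) = -427*√5/10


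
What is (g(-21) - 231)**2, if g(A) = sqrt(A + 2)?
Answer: (231 - I*sqrt(19))**2 ≈ 53342.0 - 2013.8*I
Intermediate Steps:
g(A) = sqrt(2 + A)
(g(-21) - 231)**2 = (sqrt(2 - 21) - 231)**2 = (sqrt(-19) - 231)**2 = (I*sqrt(19) - 231)**2 = (-231 + I*sqrt(19))**2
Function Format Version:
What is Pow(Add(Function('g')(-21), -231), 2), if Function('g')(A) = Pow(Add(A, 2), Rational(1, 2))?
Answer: Pow(Add(231, Mul(-1, I, Pow(19, Rational(1, 2)))), 2) ≈ Add(53342., Mul(-2013.8, I))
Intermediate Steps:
Function('g')(A) = Pow(Add(2, A), Rational(1, 2))
Pow(Add(Function('g')(-21), -231), 2) = Pow(Add(Pow(Add(2, -21), Rational(1, 2)), -231), 2) = Pow(Add(Pow(-19, Rational(1, 2)), -231), 2) = Pow(Add(Mul(I, Pow(19, Rational(1, 2))), -231), 2) = Pow(Add(-231, Mul(I, Pow(19, Rational(1, 2)))), 2)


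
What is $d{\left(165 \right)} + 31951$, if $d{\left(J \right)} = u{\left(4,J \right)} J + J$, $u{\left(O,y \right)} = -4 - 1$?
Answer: $31291$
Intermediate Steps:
$u{\left(O,y \right)} = -5$
$d{\left(J \right)} = - 4 J$ ($d{\left(J \right)} = - 5 J + J = - 4 J$)
$d{\left(165 \right)} + 31951 = \left(-4\right) 165 + 31951 = -660 + 31951 = 31291$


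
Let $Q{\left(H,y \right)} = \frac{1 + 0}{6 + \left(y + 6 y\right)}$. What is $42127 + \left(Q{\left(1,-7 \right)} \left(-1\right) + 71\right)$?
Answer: $\frac{1814515}{43} \approx 42198.0$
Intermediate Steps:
$Q{\left(H,y \right)} = \frac{1}{6 + 7 y}$ ($Q{\left(H,y \right)} = 1 \frac{1}{6 + 7 y} = \frac{1}{6 + 7 y}$)
$42127 + \left(Q{\left(1,-7 \right)} \left(-1\right) + 71\right) = 42127 + \left(\frac{1}{6 + 7 \left(-7\right)} \left(-1\right) + 71\right) = 42127 + \left(\frac{1}{6 - 49} \left(-1\right) + 71\right) = 42127 + \left(\frac{1}{-43} \left(-1\right) + 71\right) = 42127 + \left(\left(- \frac{1}{43}\right) \left(-1\right) + 71\right) = 42127 + \left(\frac{1}{43} + 71\right) = 42127 + \frac{3054}{43} = \frac{1814515}{43}$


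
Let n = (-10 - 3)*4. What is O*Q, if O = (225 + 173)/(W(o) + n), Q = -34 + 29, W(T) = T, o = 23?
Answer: 1990/29 ≈ 68.621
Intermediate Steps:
n = -52 (n = -13*4 = -52)
Q = -5
O = -398/29 (O = (225 + 173)/(23 - 52) = 398/(-29) = 398*(-1/29) = -398/29 ≈ -13.724)
O*Q = -398/29*(-5) = 1990/29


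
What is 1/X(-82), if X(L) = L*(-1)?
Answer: 1/82 ≈ 0.012195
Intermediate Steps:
X(L) = -L
1/X(-82) = 1/(-1*(-82)) = 1/82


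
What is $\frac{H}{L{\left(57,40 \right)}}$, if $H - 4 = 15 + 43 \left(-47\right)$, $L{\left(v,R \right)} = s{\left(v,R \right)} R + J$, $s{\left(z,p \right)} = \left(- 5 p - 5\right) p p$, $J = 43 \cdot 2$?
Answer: $\frac{1001}{6559957} \approx 0.00015259$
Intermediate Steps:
$J = 86$
$s{\left(z,p \right)} = p^{2} \left(-5 - 5 p\right)$ ($s{\left(z,p \right)} = \left(-5 - 5 p\right) p p = p \left(-5 - 5 p\right) p = p^{2} \left(-5 - 5 p\right)$)
$L{\left(v,R \right)} = 86 + 5 R^{3} \left(-1 - R\right)$ ($L{\left(v,R \right)} = 5 R^{2} \left(-1 - R\right) R + 86 = 5 R^{3} \left(-1 - R\right) + 86 = 86 + 5 R^{3} \left(-1 - R\right)$)
$H = -2002$ ($H = 4 + \left(15 + 43 \left(-47\right)\right) = 4 + \left(15 - 2021\right) = 4 - 2006 = -2002$)
$\frac{H}{L{\left(57,40 \right)}} = - \frac{2002}{86 - 5 \cdot 40^{3} \left(1 + 40\right)} = - \frac{2002}{86 - 320000 \cdot 41} = - \frac{2002}{86 - 13120000} = - \frac{2002}{-13119914} = \left(-2002\right) \left(- \frac{1}{13119914}\right) = \frac{1001}{6559957}$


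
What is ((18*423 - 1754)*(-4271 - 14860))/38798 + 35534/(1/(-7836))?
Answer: -5401599435006/19399 ≈ -2.7845e+8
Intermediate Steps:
((18*423 - 1754)*(-4271 - 14860))/38798 + 35534/(1/(-7836)) = ((7614 - 1754)*(-19131))*(1/38798) + 35534/(-1/7836) = (5860*(-19131))*(1/38798) + 35534*(-7836) = -112107660*1/38798 - 278444424 = -56053830/19399 - 278444424 = -5401599435006/19399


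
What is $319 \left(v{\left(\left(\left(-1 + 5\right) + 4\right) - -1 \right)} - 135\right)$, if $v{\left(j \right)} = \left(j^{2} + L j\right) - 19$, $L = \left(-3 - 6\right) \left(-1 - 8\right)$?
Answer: $209264$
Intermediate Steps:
$L = 81$ ($L = \left(-9\right) \left(-9\right) = 81$)
$v{\left(j \right)} = -19 + j^{2} + 81 j$ ($v{\left(j \right)} = \left(j^{2} + 81 j\right) - 19 = -19 + j^{2} + 81 j$)
$319 \left(v{\left(\left(\left(-1 + 5\right) + 4\right) - -1 \right)} - 135\right) = 319 \left(\left(-19 + \left(\left(\left(-1 + 5\right) + 4\right) - -1\right)^{2} + 81 \left(\left(\left(-1 + 5\right) + 4\right) - -1\right)\right) - 135\right) = 319 \left(\left(-19 + \left(\left(4 + 4\right) + 1\right)^{2} + 81 \left(\left(4 + 4\right) + 1\right)\right) - 135\right) = 319 \left(\left(-19 + \left(8 + 1\right)^{2} + 81 \left(8 + 1\right)\right) - 135\right) = 319 \left(\left(-19 + 9^{2} + 81 \cdot 9\right) - 135\right) = 319 \left(\left(-19 + 81 + 729\right) - 135\right) = 319 \left(791 - 135\right) = 319 \cdot 656 = 209264$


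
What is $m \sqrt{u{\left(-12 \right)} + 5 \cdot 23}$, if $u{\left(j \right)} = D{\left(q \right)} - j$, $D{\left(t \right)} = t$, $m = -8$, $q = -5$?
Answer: $- 8 \sqrt{122} \approx -88.363$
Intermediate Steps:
$u{\left(j \right)} = -5 - j$
$m \sqrt{u{\left(-12 \right)} + 5 \cdot 23} = - 8 \sqrt{\left(-5 - -12\right) + 5 \cdot 23} = - 8 \sqrt{\left(-5 + 12\right) + 115} = - 8 \sqrt{7 + 115} = - 8 \sqrt{122}$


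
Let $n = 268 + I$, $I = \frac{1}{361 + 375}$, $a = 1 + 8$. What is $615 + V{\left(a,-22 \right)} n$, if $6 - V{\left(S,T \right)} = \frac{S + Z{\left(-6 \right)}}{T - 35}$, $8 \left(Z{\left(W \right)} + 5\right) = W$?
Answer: $\frac{375602789}{167808} \approx 2238.3$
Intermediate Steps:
$Z{\left(W \right)} = -5 + \frac{W}{8}$
$a = 9$
$V{\left(S,T \right)} = 6 - \frac{- \frac{23}{4} + S}{-35 + T}$ ($V{\left(S,T \right)} = 6 - \frac{S + \left(-5 + \frac{1}{8} \left(-6\right)\right)}{T - 35} = 6 - \frac{S - \frac{23}{4}}{-35 + T} = 6 - \frac{- \frac{23}{4} + S}{-35 + T}$)
$I = \frac{1}{736} \approx 0.0013587$
$n = \frac{197249}{736}$ ($n = 268 + \frac{1}{736} = \frac{197249}{736} \approx 268.0$)
$615 + V{\left(a,-22 \right)} n = 615 + \frac{- \frac{817}{4} - 9 + 6 \left(-22\right)}{-35 - 22} \cdot \frac{197249}{736} = 615 + \frac{- \frac{817}{4} - 9 - 132}{-57} \cdot \frac{197249}{736} = 615 + \left(- \frac{1}{57}\right) \left(- \frac{1381}{4}\right) \frac{197249}{736} = 615 + \frac{1381}{228} \cdot \frac{197249}{736} = 615 + \frac{272400869}{167808} = \frac{375602789}{167808}$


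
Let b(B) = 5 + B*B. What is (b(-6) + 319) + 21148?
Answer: 21508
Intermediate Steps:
b(B) = 5 + B²
(b(-6) + 319) + 21148 = ((5 + (-6)²) + 319) + 21148 = ((5 + 36) + 319) + 21148 = (41 + 319) + 21148 = 360 + 21148 = 21508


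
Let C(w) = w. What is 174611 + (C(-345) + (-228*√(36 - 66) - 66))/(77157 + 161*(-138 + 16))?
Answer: 10042751254/57515 - 228*I*√30/57515 ≈ 1.7461e+5 - 0.021713*I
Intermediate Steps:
174611 + (C(-345) + (-228*√(36 - 66) - 66))/(77157 + 161*(-138 + 16)) = 174611 + (-345 + (-228*√(36 - 66) - 66))/(77157 + 161*(-138 + 16)) = 174611 + (-345 + (-228*I*√30 - 66))/(77157 + 161*(-122)) = 174611 + (-345 + (-228*I*√30 - 66))/(77157 - 19642) = 174611 + (-345 + (-228*I*√30 - 66))/57515 = 174611 + (-345 + (-66 - 228*I*√30))*(1/57515) = 174611 + (-411 - 228*I*√30)*(1/57515) = 174611 + (-411/57515 - 228*I*√30/57515) = 10042751254/57515 - 228*I*√30/57515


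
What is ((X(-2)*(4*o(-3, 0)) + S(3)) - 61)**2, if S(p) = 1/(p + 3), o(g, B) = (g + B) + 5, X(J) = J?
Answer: 212521/36 ≈ 5903.4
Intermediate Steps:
o(g, B) = 5 + B + g (o(g, B) = (B + g) + 5 = 5 + B + g)
S(p) = 1/(3 + p)
((X(-2)*(4*o(-3, 0)) + S(3)) - 61)**2 = ((-8*(5 + 0 - 3) + 1/(3 + 3)) - 61)**2 = ((-8*2 + 1/6) - 61)**2 = ((-2*8 + 1/6) - 61)**2 = ((-16 + 1/6) - 61)**2 = (-95/6 - 61)**2 = (-461/6)**2 = 212521/36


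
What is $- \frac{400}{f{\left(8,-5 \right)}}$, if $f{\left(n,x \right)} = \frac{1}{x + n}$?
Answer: $-1200$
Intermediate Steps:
$f{\left(n,x \right)} = \frac{1}{n + x}$
$- \frac{400}{f{\left(8,-5 \right)}} = - \frac{400}{\frac{1}{8 - 5}} = - \frac{400}{\frac{1}{3}} = - 400 \frac{1}{\frac{1}{3}} = \left(-400\right) 3 = -1200$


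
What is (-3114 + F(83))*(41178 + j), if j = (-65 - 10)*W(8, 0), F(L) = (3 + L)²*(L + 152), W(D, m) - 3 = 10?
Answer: 69750034038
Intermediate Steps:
W(D, m) = 13 (W(D, m) = 3 + 10 = 13)
F(L) = (3 + L)²*(152 + L)
j = -975 (j = (-65 - 10)*13 = -75*13 = -975)
(-3114 + F(83))*(41178 + j) = (-3114 + (3 + 83)²*(152 + 83))*(41178 - 975) = (-3114 + 86²*235)*40203 = (-3114 + 7396*235)*40203 = (-3114 + 1738060)*40203 = 1734946*40203 = 69750034038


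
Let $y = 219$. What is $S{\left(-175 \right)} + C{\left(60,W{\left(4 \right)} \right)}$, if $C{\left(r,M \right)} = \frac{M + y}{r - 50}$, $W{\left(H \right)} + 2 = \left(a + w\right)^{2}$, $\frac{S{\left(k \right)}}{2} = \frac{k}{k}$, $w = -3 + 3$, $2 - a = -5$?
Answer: $\frac{143}{5} \approx 28.6$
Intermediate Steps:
$a = 7$ ($a = 2 - -5 = 2 + 5 = 7$)
$w = 0$
$S{\left(k \right)} = 2$ ($S{\left(k \right)} = 2 \frac{k}{k} = 2 \cdot 1 = 2$)
$W{\left(H \right)} = 47$ ($W{\left(H \right)} = -2 + \left(7 + 0\right)^{2} = -2 + 7^{2} = -2 + 49 = 47$)
$C{\left(r,M \right)} = \frac{219 + M}{-50 + r}$ ($C{\left(r,M \right)} = \frac{M + 219}{r - 50} = \frac{219 + M}{-50 + r}$)
$S{\left(-175 \right)} + C{\left(60,W{\left(4 \right)} \right)} = 2 + \frac{219 + 47}{-50 + 60} = 2 + \frac{1}{10} \cdot 266 = 2 + \frac{133}{5} = \frac{143}{5}$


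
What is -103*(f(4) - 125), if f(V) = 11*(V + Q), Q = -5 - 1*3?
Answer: 17407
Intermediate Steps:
Q = -8 (Q = -5 - 3 = -8)
f(V) = -88 + 11*V (f(V) = 11*(V - 8) = 11*(-8 + V) = -88 + 11*V)
-103*(f(4) - 125) = -103*((-88 + 11*4) - 125) = -103*((-88 + 44) - 125) = -103*(-44 - 125) = -103*(-169) = 17407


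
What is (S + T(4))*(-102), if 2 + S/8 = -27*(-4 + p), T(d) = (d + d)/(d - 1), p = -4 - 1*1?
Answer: -196928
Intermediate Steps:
p = -5 (p = -4 - 1 = -5)
T(d) = 2*d/(-1 + d) (T(d) = (2*d)/(-1 + d) = 2*d/(-1 + d))
S = 1928 (S = -16 + 8*(-27*(-4 - 5)) = -16 + 8*(-27*(-9)) = -16 + 8*(-9*(-27)) = -16 + 8*243 = -16 + 1944 = 1928)
(S + T(4))*(-102) = (1928 + 2*4/(-1 + 4))*(-102) = (1928 + 2*4/3)*(-102) = (1928 + 2*4*(⅓))*(-102) = (1928 + 8/3)*(-102) = (5792/3)*(-102) = -196928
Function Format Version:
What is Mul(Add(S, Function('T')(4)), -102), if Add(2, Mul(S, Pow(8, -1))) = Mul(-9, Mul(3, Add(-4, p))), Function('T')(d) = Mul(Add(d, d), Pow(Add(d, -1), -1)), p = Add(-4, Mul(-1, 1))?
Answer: -196928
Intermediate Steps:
p = -5 (p = Add(-4, -1) = -5)
Function('T')(d) = Mul(2, d, Pow(Add(-1, d), -1)) (Function('T')(d) = Mul(Mul(2, d), Pow(Add(-1, d), -1)) = Mul(2, d, Pow(Add(-1, d), -1)))
S = 1928 (S = Add(-16, Mul(8, Mul(-9, Mul(3, Add(-4, -5))))) = Add(-16, Mul(8, Mul(-9, Mul(3, -9)))) = Add(-16, Mul(8, Mul(-9, -27))) = Add(-16, Mul(8, 243)) = Add(-16, 1944) = 1928)
Mul(Add(S, Function('T')(4)), -102) = Mul(Add(1928, Mul(2, 4, Pow(Add(-1, 4), -1))), -102) = Mul(Add(1928, Mul(2, 4, Pow(3, -1))), -102) = Mul(Add(1928, Mul(2, 4, Rational(1, 3))), -102) = Mul(Add(1928, Rational(8, 3)), -102) = Mul(Rational(5792, 3), -102) = -196928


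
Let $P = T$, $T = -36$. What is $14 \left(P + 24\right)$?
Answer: $-168$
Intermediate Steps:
$P = -36$
$14 \left(P + 24\right) = 14 \left(-36 + 24\right) = 14 \left(-12\right) = -168$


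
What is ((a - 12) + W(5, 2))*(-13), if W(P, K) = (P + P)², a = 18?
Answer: -1378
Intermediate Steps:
W(P, K) = 4*P² (W(P, K) = (2*P)² = 4*P²)
((a - 12) + W(5, 2))*(-13) = ((18 - 12) + 4*5²)*(-13) = (6 + 4*25)*(-13) = (6 + 100)*(-13) = 106*(-13) = -1378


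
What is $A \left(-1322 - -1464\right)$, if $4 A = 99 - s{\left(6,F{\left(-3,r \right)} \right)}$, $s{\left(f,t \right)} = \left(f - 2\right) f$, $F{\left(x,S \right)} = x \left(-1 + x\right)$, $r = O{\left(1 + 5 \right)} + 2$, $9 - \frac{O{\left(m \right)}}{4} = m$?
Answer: $\frac{5325}{2} \approx 2662.5$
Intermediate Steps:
$O{\left(m \right)} = 36 - 4 m$
$r = 14$ ($r = \left(36 - 4 \left(1 + 5\right)\right) + 2 = \left(36 - 24\right) + 2 = 12 + 2 = 14$)
$s{\left(f,t \right)} = f \left(-2 + f\right)$ ($s{\left(f,t \right)} = \left(-2 + f\right) f = f \left(-2 + f\right)$)
$A = \frac{75}{4}$ ($A = \frac{99 - 6 \left(-2 + 6\right)}{4} = \frac{99 - 6 \cdot 4}{4} = \frac{99 - 24}{4} = \frac{1}{4} \cdot 75 = \frac{75}{4} \approx 18.75$)
$A \left(-1322 - -1464\right) = \frac{75 \left(-1322 - -1464\right)}{4} = \frac{75 \left(-1322 + 1464\right)}{4} = \frac{75}{4} \cdot 142 = \frac{5325}{2}$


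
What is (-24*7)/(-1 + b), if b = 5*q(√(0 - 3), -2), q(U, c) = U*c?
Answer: 24/43 - 240*I*√3/43 ≈ 0.55814 - 9.6673*I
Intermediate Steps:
b = -10*I*√3 (b = 5*(√(0 - 3)*(-2)) = 5*(√(-3)*(-2)) = 5*((I*√3)*(-2)) = 5*(-2*I*√3) = -10*I*√3 ≈ -17.32*I)
(-24*7)/(-1 + b) = (-24*7)/(-1 - 10*I*√3) = -168/(-1 - 10*I*√3)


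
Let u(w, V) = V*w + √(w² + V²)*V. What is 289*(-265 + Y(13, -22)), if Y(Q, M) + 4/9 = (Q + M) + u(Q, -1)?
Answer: -747643/9 - 289*√170 ≈ -86840.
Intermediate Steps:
u(w, V) = V*w + V*√(V² + w²) (u(w, V) = V*w + √(V² + w²)*V = V*w + V*√(V² + w²))
Y(Q, M) = -4/9 + M - √(1 + Q²) (Y(Q, M) = -4/9 + ((Q + M) - (Q + √((-1)² + Q²))) = -4/9 + ((M + Q) - (Q + √(1 + Q²))) = -4/9 + ((M + Q) + (-Q - √(1 + Q²))) = -4/9 + (M - √(1 + Q²)) = -4/9 + M - √(1 + Q²))
289*(-265 + Y(13, -22)) = 289*(-265 + (-4/9 - 22 - √(1 + 13²))) = 289*(-265 + (-4/9 - 22 - √(1 + 169))) = 289*(-265 + (-4/9 - 22 - √170)) = 289*(-265 + (-202/9 - √170)) = 289*(-2587/9 - √170) = -747643/9 - 289*√170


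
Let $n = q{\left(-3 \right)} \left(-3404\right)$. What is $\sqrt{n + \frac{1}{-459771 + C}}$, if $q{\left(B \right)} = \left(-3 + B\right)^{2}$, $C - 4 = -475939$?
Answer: $\frac{i \sqrt{107292874520956890}}{935706} \approx 350.06 i$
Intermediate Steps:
$C = -475935$ ($C = 4 - 475939 = -475935$)
$n = -122544$ ($n = \left(-3 - 3\right)^{2} \left(-3404\right) = \left(-6\right)^{2} \left(-3404\right) = 36 \left(-3404\right) = -122544$)
$\sqrt{n + \frac{1}{-459771 + C}} = \sqrt{-122544 + \frac{1}{-459771 - 475935}} = \sqrt{-122544 + \frac{1}{-935706}} = \sqrt{-122544 - \frac{1}{935706}} = \sqrt{- \frac{114665156065}{935706}} = \frac{i \sqrt{107292874520956890}}{935706}$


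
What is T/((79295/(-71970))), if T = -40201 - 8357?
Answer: 698943852/15859 ≈ 44072.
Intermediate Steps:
T = -48558
T/((79295/(-71970))) = -48558/(79295/(-71970)) = -48558/(79295*(-1/71970)) = -48558/(-15859/14394) = -48558*(-14394/15859) = 698943852/15859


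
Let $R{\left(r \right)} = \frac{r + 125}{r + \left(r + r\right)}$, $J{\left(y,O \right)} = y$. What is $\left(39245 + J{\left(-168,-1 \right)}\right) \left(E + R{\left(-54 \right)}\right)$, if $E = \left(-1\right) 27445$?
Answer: $- \frac{173742633397}{162} \approx -1.0725 \cdot 10^{9}$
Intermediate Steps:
$R{\left(r \right)} = \frac{125 + r}{3 r}$ ($R{\left(r \right)} = \frac{125 + r}{r + 2 r} = \frac{125 + r}{3 r}$)
$E = -27445$
$\left(39245 + J{\left(-168,-1 \right)}\right) \left(E + R{\left(-54 \right)}\right) = \left(39245 - 168\right) \left(-27445 + \frac{125 - 54}{3 \left(-54\right)}\right) = 39077 \left(-27445 + \frac{1}{3} \left(- \frac{1}{54}\right) 71\right) = 39077 \left(-27445 - \frac{71}{162}\right) = 39077 \left(- \frac{4446161}{162}\right) = - \frac{173742633397}{162}$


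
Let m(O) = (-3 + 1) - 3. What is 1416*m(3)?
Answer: -7080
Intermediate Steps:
m(O) = -5 (m(O) = -2 - 3 = -5)
1416*m(3) = 1416*(-5) = -7080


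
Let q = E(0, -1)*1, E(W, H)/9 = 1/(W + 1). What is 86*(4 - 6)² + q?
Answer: 353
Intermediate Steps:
E(W, H) = 9/(1 + W) (E(W, H) = 9/(W + 1) = 9/(1 + W))
q = 9 (q = (9/(1 + 0))*1 = (9/1)*1 = (9*1)*1 = 9*1 = 9)
86*(4 - 6)² + q = 86*(4 - 6)² + 9 = 86*(-2)² + 9 = 86*4 + 9 = 344 + 9 = 353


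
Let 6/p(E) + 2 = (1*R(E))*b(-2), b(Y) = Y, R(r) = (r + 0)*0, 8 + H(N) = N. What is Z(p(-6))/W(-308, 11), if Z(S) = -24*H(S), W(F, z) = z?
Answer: 24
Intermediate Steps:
H(N) = -8 + N
R(r) = 0 (R(r) = r*0 = 0)
p(E) = -3 (p(E) = 6/(-2 + (1*0)*(-2)) = 6/(-2 + 0*(-2)) = 6/(-2 + 0) = 6/(-2) = 6*(-½) = -3)
Z(S) = 192 - 24*S (Z(S) = -24*(-8 + S) = 192 - 24*S)
Z(p(-6))/W(-308, 11) = (192 - 24*(-3))/11 = (192 + 72)*(1/11) = 264*(1/11) = 24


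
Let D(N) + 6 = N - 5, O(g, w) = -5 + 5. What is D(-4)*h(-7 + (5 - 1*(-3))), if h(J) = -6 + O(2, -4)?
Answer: 90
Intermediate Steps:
O(g, w) = 0
D(N) = -11 + N (D(N) = -6 + (N - 5) = -6 + (-5 + N) = -11 + N)
h(J) = -6 (h(J) = -6 + 0 = -6)
D(-4)*h(-7 + (5 - 1*(-3))) = (-11 - 4)*(-6) = -15*(-6) = 90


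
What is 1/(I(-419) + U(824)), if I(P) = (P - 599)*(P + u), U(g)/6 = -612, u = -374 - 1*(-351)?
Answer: 1/446284 ≈ 2.2407e-6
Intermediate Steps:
u = -23 (u = -374 + 351 = -23)
U(g) = -3672 (U(g) = 6*(-612) = -3672)
I(P) = (-599 + P)*(-23 + P) (I(P) = (P - 599)*(P - 23) = (-599 + P)*(-23 + P))
1/(I(-419) + U(824)) = 1/((13777 + (-419)² - 622*(-419)) - 3672) = 1/((13777 + 175561 + 260618) - 3672) = 1/(449956 - 3672) = 1/446284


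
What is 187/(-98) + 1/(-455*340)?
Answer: -2066357/1082900 ≈ -1.9082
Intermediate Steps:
187/(-98) + 1/(-455*340) = 187*(-1/98) - 1/455*1/340 = -187/98 - 1/154700 = -2066357/1082900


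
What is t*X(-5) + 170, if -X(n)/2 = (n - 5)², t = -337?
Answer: 67570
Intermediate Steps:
X(n) = -2*(-5 + n)² (X(n) = -2*(n - 5)² = -2*(-5 + n)²)
t*X(-5) + 170 = -(-674)*(-5 - 5)² + 170 = -(-674)*(-10)² + 170 = -(-674)*100 + 170 = -337*(-200) + 170 = 67400 + 170 = 67570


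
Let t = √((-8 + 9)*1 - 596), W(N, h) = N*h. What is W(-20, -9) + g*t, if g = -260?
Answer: 180 - 260*I*√595 ≈ 180.0 - 6342.1*I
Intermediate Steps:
t = I*√595 (t = √(1*1 - 596) = √(1 - 596) = √(-595) = I*√595 ≈ 24.393*I)
W(-20, -9) + g*t = -20*(-9) - 260*I*√595 = 180 - 260*I*√595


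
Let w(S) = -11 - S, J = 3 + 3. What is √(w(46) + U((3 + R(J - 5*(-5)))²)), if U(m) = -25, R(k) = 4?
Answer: I*√82 ≈ 9.0554*I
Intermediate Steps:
J = 6
√(w(46) + U((3 + R(J - 5*(-5)))²)) = √((-11 - 1*46) - 25) = √((-11 - 46) - 25) = √(-57 - 25) = √(-82) = I*√82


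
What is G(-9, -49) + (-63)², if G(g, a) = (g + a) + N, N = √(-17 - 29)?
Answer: 3911 + I*√46 ≈ 3911.0 + 6.7823*I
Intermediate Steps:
N = I*√46 (N = √(-46) = I*√46 ≈ 6.7823*I)
G(g, a) = a + g + I*√46 (G(g, a) = (g + a) + I*√46 = (a + g) + I*√46 = a + g + I*√46)
G(-9, -49) + (-63)² = (-49 - 9 + I*√46) + (-63)² = (-58 + I*√46) + 3969 = 3911 + I*√46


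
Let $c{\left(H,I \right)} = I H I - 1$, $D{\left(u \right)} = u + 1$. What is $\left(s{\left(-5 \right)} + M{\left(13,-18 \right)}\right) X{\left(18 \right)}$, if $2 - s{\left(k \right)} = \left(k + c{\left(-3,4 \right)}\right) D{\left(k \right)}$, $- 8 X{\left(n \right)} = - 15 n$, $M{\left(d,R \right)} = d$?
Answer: $- \frac{27135}{4} \approx -6783.8$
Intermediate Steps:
$X{\left(n \right)} = \frac{15 n}{8}$ ($X{\left(n \right)} = - \frac{\left(-15\right) n}{8} = \frac{15 n}{8}$)
$D{\left(u \right)} = 1 + u$
$c{\left(H,I \right)} = -1 + H I^{2}$ ($c{\left(H,I \right)} = H I I - 1 = H I^{2} - 1 = -1 + H I^{2}$)
$s{\left(k \right)} = 2 - \left(1 + k\right) \left(-49 + k\right)$ ($s{\left(k \right)} = 2 - \left(k - \left(1 + 3 \cdot 4^{2}\right)\right) \left(1 + k\right) = 2 - \left(k - 49\right) \left(1 + k\right) = 2 - \left(-49 + k\right) \left(1 + k\right) = 2 - \left(1 + k\right) \left(-49 + k\right)$)
$\left(s{\left(-5 \right)} + M{\left(13,-18 \right)}\right) X{\left(18 \right)} = \left(\left(51 - \left(-5\right)^{2} + 48 \left(-5\right)\right) + 13\right) \frac{15}{8} \cdot 18 = \left(\left(51 - 25 - 240\right) + 13\right) \frac{135}{4} = \left(-214 + 13\right) \frac{135}{4} = \left(-201\right) \frac{135}{4} = - \frac{27135}{4}$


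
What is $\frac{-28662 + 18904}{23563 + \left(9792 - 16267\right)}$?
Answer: $- \frac{4879}{8544} \approx -0.57104$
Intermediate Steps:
$\frac{-28662 + 18904}{23563 + \left(9792 - 16267\right)} = - \frac{9758}{23563 - 6475} = - \frac{9758}{17088} = \left(-9758\right) \frac{1}{17088} = - \frac{4879}{8544}$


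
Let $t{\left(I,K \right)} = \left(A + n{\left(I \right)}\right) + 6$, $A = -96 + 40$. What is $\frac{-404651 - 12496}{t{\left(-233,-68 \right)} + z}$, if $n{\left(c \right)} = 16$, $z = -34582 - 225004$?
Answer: $\frac{139049}{86540} \approx 1.6068$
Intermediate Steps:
$A = -56$
$z = -259586$ ($z = -34582 - 225004 = -259586$)
$t{\left(I,K \right)} = -34$ ($t{\left(I,K \right)} = \left(-56 + 16\right) + 6 = -40 + 6 = -34$)
$\frac{-404651 - 12496}{t{\left(-233,-68 \right)} + z} = \frac{-404651 - 12496}{-34 - 259586} = - \frac{417147}{-259620} = \left(-417147\right) \left(- \frac{1}{259620}\right) = \frac{139049}{86540}$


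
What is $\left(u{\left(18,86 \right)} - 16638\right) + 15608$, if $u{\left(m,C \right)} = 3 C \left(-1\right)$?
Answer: $-1288$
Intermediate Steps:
$u{\left(m,C \right)} = - 3 C$
$\left(u{\left(18,86 \right)} - 16638\right) + 15608 = \left(\left(-3\right) 86 - 16638\right) + 15608 = \left(-258 - 16638\right) + 15608 = -16896 + 15608 = -1288$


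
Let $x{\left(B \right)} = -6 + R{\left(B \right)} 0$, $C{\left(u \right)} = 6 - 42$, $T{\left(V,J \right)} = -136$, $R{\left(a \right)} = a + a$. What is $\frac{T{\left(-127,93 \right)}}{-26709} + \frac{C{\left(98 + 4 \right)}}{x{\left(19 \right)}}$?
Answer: $\frac{160390}{26709} \approx 6.0051$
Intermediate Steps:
$R{\left(a \right)} = 2 a$
$C{\left(u \right)} = -36$ ($C{\left(u \right)} = 6 - 42 = -36$)
$x{\left(B \right)} = -6$ ($x{\left(B \right)} = -6 + 2 B 0 = -6 + 0 = -6$)
$\frac{T{\left(-127,93 \right)}}{-26709} + \frac{C{\left(98 + 4 \right)}}{x{\left(19 \right)}} = - \frac{136}{-26709} - \frac{36}{-6} = \left(-136\right) \left(- \frac{1}{26709}\right) - -6 = \frac{136}{26709} + 6 = \frac{160390}{26709}$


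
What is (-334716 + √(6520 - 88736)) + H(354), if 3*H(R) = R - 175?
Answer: -1003969/3 + 2*I*√20554 ≈ -3.3466e+5 + 286.73*I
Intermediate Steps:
H(R) = -175/3 + R/3 (H(R) = (R - 175)/3 = (-175 + R)/3 = -175/3 + R/3)
(-334716 + √(6520 - 88736)) + H(354) = (-334716 + √(6520 - 88736)) + (-175/3 + (⅓)*354) = (-334716 + √(-82216)) + (-175/3 + 118) = (-334716 + 2*I*√20554) + 179/3 = -1003969/3 + 2*I*√20554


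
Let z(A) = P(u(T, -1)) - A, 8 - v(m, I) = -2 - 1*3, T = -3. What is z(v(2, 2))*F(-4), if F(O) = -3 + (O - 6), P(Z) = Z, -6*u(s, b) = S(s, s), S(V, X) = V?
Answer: 325/2 ≈ 162.50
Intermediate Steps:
u(s, b) = -s/6
v(m, I) = 13 (v(m, I) = 8 - (-2 - 1*3) = 8 - (-2 - 3) = 8 - 1*(-5) = 8 + 5 = 13)
F(O) = -9 + O (F(O) = -3 + (-6 + O) = -9 + O)
z(A) = ½ - A (z(A) = -⅙*(-3) - A = ½ - A)
z(v(2, 2))*F(-4) = (½ - 1*13)*(-9 - 4) = (½ - 13)*(-13) = -25/2*(-13) = 325/2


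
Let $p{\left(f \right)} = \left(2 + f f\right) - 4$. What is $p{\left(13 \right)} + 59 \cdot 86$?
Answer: $5241$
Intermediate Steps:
$p{\left(f \right)} = -2 + f^{2}$ ($p{\left(f \right)} = \left(2 + f^{2}\right) - 4 = -2 + f^{2}$)
$p{\left(13 \right)} + 59 \cdot 86 = \left(-2 + 13^{2}\right) + 59 \cdot 86 = \left(-2 + 169\right) + 5074 = 167 + 5074 = 5241$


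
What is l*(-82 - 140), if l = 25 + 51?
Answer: -16872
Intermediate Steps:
l = 76
l*(-82 - 140) = 76*(-82 - 140) = 76*(-222) = -16872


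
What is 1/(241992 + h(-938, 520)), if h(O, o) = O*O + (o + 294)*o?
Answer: 1/1545116 ≈ 6.4720e-7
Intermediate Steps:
h(O, o) = O**2 + o*(294 + o) (h(O, o) = O**2 + (294 + o)*o = O**2 + o*(294 + o))
1/(241992 + h(-938, 520)) = 1/(241992 + ((-938)**2 + 520**2 + 294*520)) = 1/(241992 + (879844 + 270400 + 152880)) = 1/(241992 + 1303124) = 1/1545116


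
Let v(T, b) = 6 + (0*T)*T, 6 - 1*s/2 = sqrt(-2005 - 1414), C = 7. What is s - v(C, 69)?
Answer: 6 - 2*I*sqrt(3419) ≈ 6.0 - 116.94*I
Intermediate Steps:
s = 12 - 2*I*sqrt(3419) (s = 12 - 2*sqrt(-2005 - 1414) = 12 - 2*I*sqrt(3419) ≈ 12.0 - 116.94*I)
v(T, b) = 6 (v(T, b) = 6 + 0*T = 6 + 0 = 6)
s - v(C, 69) = (12 - 2*I*sqrt(3419)) - 1*6 = (12 - 2*I*sqrt(3419)) - 6 = 6 - 2*I*sqrt(3419)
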